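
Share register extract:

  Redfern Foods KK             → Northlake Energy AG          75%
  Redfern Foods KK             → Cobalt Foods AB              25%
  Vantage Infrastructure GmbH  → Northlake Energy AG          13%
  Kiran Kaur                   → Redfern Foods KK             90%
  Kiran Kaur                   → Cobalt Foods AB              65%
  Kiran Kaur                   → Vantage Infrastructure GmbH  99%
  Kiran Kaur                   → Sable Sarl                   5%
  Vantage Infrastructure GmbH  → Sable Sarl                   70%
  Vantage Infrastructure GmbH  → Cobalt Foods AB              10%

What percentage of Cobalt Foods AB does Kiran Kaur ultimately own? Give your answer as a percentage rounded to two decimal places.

97.40%

Kiran reaches Cobalt along 3 paths.
Via Vantage: 99% × 10% = 9.9%.
Via Redfern: 90% × 25% = 22.5%.
Direct stake: 65% = 65%.
Total: 9.9% + 22.5% + 65% = 97.4%.
Rounded: 97.40%.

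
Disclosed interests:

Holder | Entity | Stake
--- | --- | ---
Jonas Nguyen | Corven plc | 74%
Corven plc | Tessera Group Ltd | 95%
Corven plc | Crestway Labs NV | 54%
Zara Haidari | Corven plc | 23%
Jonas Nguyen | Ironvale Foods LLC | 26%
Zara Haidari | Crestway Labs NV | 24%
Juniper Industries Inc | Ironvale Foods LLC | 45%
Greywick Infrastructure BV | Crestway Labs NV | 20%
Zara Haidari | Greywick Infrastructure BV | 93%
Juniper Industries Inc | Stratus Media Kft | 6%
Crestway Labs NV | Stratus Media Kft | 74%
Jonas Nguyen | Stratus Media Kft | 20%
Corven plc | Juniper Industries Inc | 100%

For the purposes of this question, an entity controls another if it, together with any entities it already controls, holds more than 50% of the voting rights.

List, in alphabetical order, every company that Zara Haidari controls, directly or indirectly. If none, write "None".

Zara holds 93% of Greywick, so Zara controls Greywick.
No other company's threshold is met.

Greywick Infrastructure BV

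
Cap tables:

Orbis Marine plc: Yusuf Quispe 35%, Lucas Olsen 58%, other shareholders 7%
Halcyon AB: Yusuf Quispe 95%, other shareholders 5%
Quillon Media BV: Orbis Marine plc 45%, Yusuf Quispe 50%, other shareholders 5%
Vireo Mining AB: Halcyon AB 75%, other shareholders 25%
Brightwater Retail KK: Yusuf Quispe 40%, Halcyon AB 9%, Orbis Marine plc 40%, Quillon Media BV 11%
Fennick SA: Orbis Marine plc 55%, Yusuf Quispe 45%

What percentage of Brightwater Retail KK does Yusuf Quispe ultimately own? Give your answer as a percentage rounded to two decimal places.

69.78%

Yusuf reaches Brightwater along 5 paths.
Direct stake: 40% = 40%.
Via Halcyon: 95% × 9% = 8.55%.
Via Orbis: 35% × 40% = 14%.
Via Orbis → Quillon: 35% × 45% × 11% = 1.7325%.
Via Quillon: 50% × 11% = 5.5%.
Total: 40% + 8.55% + 14% + 1.7325% + 5.5% = 69.7825%.
Rounded: 69.78%.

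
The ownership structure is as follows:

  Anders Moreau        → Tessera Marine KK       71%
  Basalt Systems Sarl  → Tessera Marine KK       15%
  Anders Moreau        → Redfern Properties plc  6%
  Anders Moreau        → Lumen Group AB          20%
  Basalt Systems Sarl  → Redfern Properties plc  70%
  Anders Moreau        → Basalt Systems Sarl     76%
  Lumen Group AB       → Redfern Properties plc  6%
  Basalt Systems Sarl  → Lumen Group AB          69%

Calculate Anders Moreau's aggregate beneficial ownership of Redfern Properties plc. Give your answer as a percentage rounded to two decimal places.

Anders reaches Redfern along 4 paths.
Direct stake: 6% = 6%.
Via Basalt: 76% × 70% = 53.2%.
Via Lumen: 20% × 6% = 1.2%.
Via Basalt → Lumen: 76% × 69% × 6% = 3.1464%.
Total: 6% + 53.2% + 1.2% + 3.1464% = 63.5464%.
Rounded: 63.55%.

63.55%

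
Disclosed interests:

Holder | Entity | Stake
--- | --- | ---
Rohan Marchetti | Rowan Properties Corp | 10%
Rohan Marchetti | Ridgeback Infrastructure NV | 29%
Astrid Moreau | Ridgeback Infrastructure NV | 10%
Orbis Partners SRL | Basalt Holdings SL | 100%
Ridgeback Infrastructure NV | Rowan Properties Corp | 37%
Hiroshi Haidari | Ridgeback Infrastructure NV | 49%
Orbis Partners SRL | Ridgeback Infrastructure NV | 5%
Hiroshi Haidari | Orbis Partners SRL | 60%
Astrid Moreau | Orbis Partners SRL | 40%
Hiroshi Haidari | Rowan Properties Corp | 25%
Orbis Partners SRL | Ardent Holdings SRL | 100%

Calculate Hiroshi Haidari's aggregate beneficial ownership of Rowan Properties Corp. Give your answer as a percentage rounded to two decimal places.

Hiroshi reaches Rowan along 3 paths.
Direct stake: 25% = 25%.
Via Ridgeback: 49% × 37% = 18.13%.
Via Orbis → Ridgeback: 60% × 5% × 37% = 1.11%.
Total: 25% + 18.13% + 1.11% = 44.24%.

44.24%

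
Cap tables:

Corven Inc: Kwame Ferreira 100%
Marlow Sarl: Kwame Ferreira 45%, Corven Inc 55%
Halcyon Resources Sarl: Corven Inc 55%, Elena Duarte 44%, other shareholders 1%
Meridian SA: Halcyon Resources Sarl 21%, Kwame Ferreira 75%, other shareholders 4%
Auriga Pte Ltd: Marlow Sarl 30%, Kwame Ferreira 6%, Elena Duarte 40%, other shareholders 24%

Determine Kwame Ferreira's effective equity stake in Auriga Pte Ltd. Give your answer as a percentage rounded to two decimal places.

36.00%

Kwame reaches Auriga along 3 paths.
Via Marlow: 45% × 30% = 13.5%.
Via Corven → Marlow: 100% × 55% × 30% = 16.5%.
Direct stake: 6% = 6%.
Total: 13.5% + 16.5% + 6% = 36%.
Rounded: 36.00%.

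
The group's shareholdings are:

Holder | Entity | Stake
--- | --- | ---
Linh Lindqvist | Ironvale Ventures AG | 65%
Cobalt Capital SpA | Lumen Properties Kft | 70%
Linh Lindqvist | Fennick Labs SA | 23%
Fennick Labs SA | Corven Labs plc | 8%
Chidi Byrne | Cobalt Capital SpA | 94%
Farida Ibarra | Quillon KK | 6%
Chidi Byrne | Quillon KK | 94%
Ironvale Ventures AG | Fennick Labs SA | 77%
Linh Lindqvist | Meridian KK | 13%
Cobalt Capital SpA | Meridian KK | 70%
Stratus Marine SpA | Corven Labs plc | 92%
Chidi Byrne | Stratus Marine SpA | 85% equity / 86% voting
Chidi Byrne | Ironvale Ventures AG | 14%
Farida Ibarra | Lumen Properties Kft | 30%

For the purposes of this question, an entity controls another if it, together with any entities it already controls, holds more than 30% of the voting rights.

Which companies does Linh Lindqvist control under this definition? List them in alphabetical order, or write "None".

Fennick Labs SA, Ironvale Ventures AG

Linh holds 65% of Ironvale, so Linh controls Ironvale.
Ironvale and Linh together hold 77% + 23% = 100% of Fennick, so Linh controls Fennick.
No other company's threshold is met.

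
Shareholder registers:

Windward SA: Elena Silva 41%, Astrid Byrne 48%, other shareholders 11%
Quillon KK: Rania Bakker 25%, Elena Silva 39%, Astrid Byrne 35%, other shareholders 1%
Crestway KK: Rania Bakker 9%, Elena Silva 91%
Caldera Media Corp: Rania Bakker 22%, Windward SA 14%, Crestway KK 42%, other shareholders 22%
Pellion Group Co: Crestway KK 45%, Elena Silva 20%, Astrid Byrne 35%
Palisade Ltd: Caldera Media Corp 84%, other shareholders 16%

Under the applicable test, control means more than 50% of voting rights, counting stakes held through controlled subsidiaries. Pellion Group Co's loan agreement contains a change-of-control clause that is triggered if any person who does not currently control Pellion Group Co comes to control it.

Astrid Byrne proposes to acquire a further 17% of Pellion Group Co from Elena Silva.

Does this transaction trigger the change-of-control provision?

Yes

The purchase adds only to Astrid's holdings (Elena's stake shrinks), so Astrid is the only person who could newly come to control Pellion.
Astrid's largest direct stake is 48% in Windward, which does not meet the threshold, so Astrid controls no company.
In Pellion, Astrid's side holds only 35%, not > 50%.
So before the transaction, Astrid does not control Pellion.
After the purchase, Astrid's direct stake in Pellion rises to 35% + 17% = 52%, and Elena's stake falls to 3%.
Astrid holds 52% of Pellion, so Astrid controls Pellion.
Astrid did not control Pellion before and does after, so the clause is triggered.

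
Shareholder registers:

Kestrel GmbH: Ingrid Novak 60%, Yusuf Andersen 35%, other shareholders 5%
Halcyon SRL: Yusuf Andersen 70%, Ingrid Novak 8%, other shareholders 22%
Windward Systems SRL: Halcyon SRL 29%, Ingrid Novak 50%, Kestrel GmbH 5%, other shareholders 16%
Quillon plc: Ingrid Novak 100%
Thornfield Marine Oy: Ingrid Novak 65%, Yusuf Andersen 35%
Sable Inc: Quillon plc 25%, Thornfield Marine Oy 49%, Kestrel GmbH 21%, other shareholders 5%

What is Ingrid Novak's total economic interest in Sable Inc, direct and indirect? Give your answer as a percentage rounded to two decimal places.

Ingrid reaches Sable along 3 paths.
Via Quillon: 100% × 25% = 25%.
Via Thornfield: 65% × 49% = 31.85%.
Via Kestrel: 60% × 21% = 12.6%.
Total: 25% + 31.85% + 12.6% = 69.45%.

69.45%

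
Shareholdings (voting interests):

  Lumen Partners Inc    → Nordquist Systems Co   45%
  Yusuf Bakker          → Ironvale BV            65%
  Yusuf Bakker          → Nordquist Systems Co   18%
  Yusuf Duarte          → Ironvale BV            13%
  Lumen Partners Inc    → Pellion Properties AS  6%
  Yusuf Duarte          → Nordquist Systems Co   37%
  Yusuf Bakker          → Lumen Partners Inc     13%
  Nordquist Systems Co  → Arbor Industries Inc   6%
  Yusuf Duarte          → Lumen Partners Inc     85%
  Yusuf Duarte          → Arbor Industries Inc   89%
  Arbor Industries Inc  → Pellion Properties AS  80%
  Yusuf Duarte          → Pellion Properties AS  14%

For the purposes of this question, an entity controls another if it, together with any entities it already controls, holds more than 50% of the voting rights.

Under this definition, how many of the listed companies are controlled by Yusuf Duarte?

4

Yusuf Duarte holds 85% of Lumen, so Yusuf Duarte controls Lumen.
Lumen and Yusuf Duarte together hold 45% + 37% = 82% of Nordquist, so Yusuf Duarte controls Nordquist.
Yusuf Duarte and Nordquist together hold 89% + 6% = 95% of Arbor, so Yusuf Duarte controls Arbor.
Arbor and Yusuf Duarte and Lumen together hold 80% + 14% + 6% = 100% of Pellion, so Yusuf Duarte controls Pellion.
No other company's threshold is met.
Yusuf Duarte controls 4 companies.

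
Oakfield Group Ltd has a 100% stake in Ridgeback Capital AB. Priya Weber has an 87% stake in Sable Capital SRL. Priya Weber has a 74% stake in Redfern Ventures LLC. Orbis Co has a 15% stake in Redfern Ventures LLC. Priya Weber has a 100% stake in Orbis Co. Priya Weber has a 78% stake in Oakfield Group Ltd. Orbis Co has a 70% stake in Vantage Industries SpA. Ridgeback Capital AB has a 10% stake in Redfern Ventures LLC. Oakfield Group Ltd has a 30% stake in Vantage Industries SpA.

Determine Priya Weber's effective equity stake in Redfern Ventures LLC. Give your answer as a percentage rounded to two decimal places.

Priya reaches Redfern along 3 paths.
Via Oakfield → Ridgeback: 78% × 100% × 10% = 7.8%.
Via Orbis: 100% × 15% = 15%.
Direct stake: 74% = 74%.
Total: 7.8% + 15% + 74% = 96.8%.
Rounded: 96.80%.

96.80%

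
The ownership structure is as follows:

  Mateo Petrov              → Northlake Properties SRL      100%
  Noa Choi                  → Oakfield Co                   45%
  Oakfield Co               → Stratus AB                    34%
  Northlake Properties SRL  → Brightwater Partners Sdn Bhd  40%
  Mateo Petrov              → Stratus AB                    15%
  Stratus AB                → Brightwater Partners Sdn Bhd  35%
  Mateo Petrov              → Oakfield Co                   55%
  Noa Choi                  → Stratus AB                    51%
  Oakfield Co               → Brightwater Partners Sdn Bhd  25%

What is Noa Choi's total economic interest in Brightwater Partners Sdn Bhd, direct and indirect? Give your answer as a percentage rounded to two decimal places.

34.46%

Noa reaches Brightwater along 3 paths.
Via Oakfield: 45% × 25% = 11.25%.
Via Stratus: 51% × 35% = 17.85%.
Via Oakfield → Stratus: 45% × 34% × 35% = 5.355%.
Total: 11.25% + 17.85% + 5.355% = 34.455%.
Rounded: 34.46%.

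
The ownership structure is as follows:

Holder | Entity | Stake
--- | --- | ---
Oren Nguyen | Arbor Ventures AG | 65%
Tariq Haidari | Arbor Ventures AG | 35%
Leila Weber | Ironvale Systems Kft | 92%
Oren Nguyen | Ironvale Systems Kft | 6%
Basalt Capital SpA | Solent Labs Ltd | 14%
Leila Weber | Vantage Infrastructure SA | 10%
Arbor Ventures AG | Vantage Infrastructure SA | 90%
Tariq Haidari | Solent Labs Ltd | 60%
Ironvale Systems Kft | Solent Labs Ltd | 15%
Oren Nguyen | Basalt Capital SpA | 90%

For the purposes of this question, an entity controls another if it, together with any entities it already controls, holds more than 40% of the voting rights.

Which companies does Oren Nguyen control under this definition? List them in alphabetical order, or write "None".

Oren holds 65% of Arbor, so Oren controls Arbor.
Oren holds 90% of Basalt, so Oren controls Basalt.
Arbor holds 90% of Vantage, so Oren controls Vantage.
No other company's threshold is met.

Arbor Ventures AG, Basalt Capital SpA, Vantage Infrastructure SA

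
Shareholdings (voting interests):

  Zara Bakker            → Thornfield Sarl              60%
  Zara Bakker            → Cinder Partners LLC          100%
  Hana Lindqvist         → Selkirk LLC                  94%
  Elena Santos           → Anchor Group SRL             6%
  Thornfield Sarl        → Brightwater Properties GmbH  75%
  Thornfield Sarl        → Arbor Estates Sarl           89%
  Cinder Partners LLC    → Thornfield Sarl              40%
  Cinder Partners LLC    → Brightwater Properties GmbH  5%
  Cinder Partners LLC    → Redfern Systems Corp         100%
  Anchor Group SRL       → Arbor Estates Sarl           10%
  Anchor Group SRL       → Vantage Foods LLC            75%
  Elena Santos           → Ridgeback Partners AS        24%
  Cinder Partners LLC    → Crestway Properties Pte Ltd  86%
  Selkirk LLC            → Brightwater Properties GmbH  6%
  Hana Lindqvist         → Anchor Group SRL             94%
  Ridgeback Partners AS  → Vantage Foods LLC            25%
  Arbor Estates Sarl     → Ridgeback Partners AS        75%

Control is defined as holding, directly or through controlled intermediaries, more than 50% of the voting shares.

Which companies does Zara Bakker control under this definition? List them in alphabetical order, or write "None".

Arbor Estates Sarl, Brightwater Properties GmbH, Cinder Partners LLC, Crestway Properties Pte Ltd, Redfern Systems Corp, Ridgeback Partners AS, Thornfield Sarl

Zara holds 100% of Cinder, so Zara controls Cinder.
Cinder and Zara together hold 40% + 60% = 100% of Thornfield, so Zara controls Thornfield.
Cinder holds 100% of Redfern, so Zara controls Redfern.
Thornfield holds 89% of Arbor, so Zara controls Arbor.
Arbor holds 75% of Ridgeback, so Zara controls Ridgeback.
Cinder holds 86% of Crestway, so Zara controls Crestway.
Thornfield and Cinder together hold 75% + 5% = 80% of Brightwater, so Zara controls Brightwater.
No other company's threshold is met.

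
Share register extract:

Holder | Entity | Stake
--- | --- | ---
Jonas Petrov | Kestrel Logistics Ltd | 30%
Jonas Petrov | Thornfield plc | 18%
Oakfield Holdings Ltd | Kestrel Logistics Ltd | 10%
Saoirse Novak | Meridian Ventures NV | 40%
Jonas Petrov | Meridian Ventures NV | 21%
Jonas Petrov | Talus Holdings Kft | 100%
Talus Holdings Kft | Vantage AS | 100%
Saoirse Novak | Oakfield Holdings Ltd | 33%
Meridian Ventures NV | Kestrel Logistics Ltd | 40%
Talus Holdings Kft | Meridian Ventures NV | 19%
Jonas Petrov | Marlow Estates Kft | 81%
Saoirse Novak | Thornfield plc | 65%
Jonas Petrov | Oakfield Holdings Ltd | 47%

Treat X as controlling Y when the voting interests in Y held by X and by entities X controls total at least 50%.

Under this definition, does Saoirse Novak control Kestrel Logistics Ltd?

No

Saoirse holds 65% of Thornfield, so Saoirse controls Thornfield.
Neither Saoirse nor any entity Saoirse controls holds any voting interest in Kestrel.
So Saoirse does not control Kestrel.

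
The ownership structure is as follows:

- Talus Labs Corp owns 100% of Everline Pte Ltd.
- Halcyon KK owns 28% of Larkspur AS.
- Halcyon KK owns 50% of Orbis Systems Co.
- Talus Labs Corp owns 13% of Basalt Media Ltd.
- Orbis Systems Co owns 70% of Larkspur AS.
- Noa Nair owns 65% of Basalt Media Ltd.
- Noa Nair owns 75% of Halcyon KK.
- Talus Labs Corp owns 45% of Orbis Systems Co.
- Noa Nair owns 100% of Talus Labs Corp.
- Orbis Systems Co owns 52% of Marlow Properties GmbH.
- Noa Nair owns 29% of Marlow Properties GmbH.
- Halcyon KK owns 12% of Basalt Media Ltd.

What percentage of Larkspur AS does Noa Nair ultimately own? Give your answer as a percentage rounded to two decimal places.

78.75%

Noa reaches Larkspur along 3 paths.
Via Halcyon: 75% × 28% = 21%.
Via Halcyon → Orbis: 75% × 50% × 70% = 26.25%.
Via Talus → Orbis: 100% × 45% × 70% = 31.5%.
Total: 21% + 26.25% + 31.5% = 78.75%.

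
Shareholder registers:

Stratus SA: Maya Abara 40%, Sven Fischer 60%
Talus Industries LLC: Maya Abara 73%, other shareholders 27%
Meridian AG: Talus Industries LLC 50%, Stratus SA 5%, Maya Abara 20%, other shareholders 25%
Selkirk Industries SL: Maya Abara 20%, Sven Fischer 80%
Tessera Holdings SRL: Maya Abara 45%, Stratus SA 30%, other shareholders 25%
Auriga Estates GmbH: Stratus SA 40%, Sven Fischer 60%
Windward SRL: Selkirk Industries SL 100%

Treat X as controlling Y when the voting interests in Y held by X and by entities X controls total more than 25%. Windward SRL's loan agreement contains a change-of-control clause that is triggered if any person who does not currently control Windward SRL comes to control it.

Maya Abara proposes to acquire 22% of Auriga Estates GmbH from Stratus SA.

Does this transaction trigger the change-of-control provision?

No

The purchase adds only to Maya's holdings (Stratus's stake shrinks), so Maya is the only person who could newly come to control Windward.
Maya holds 40% of Stratus, so Maya controls Stratus.
Maya holds 73% of Talus, so Maya controls Talus.
Talus and Stratus and Maya together hold 50% + 5% + 20% = 75% of Meridian, so Maya controls Meridian.
Maya and Stratus together hold 45% + 30% = 75% of Tessera, so Maya controls Tessera.
Stratus holds 40% of Auriga, so Maya controls Auriga.
Neither Maya nor any entity Maya controls holds any voting interest in Windward.
So before the transaction, Maya does not control Windward.
After the purchase, Maya holds 22% of Auriga directly, and Stratus's stake falls to 18%.
Stratus and Maya together hold 18% + 22% = 40% of Auriga, so Maya controls Auriga.
After the transaction, neither Maya nor any entity Maya controls holds a voting interest in Windward, so Maya still does not control it.
No new person acquires control, so the clause is not triggered.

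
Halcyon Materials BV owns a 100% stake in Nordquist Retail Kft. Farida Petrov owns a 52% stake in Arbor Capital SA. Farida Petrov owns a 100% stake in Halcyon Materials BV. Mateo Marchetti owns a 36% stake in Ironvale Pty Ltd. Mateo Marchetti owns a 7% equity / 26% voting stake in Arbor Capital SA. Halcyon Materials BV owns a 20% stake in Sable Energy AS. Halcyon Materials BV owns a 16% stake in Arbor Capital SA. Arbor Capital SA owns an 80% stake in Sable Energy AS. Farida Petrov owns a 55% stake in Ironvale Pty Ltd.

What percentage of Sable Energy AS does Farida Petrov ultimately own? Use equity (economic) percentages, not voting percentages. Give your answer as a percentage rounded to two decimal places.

74.40%

Farida reaches Sable along 3 paths.
Via Halcyon: 100% × 20% = 20%.
Via Arbor: 52% × 80% = 41.6%.
Via Halcyon → Arbor: 100% × 16% × 80% = 12.8%.
Total: 20% + 41.6% + 12.8% = 74.4%.
Rounded: 74.40%.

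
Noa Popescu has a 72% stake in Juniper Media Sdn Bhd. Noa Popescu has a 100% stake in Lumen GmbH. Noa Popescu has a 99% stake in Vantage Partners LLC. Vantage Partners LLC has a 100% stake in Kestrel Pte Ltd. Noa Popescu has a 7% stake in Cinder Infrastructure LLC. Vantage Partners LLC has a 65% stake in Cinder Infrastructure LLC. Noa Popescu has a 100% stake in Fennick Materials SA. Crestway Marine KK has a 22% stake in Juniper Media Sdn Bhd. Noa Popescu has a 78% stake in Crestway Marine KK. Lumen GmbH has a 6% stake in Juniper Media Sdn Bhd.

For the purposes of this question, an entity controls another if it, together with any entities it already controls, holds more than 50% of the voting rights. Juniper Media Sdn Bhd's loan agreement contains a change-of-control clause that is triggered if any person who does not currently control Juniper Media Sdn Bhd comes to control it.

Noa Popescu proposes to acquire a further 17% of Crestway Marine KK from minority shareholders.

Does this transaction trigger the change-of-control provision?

The purchase changes only Noa's holdings, so Noa is the only person who could newly come to control Juniper.
Noa holds 100% of Lumen, so Noa controls Lumen.
Noa holds 78% of Crestway, so Noa controls Crestway.
Crestway and Noa and Lumen together hold 22% + 72% + 6% = 100% of Juniper, so Noa controls Juniper.
So Noa already controls Juniper before the transaction.
After the purchase, Noa's direct stake in Crestway rises to 78% + 17% = 95%.
Noa controlled Juniper already, so this is not a new person acquiring control; every other person's position is unchanged or reduced.
No new person acquires control, so the clause is not triggered.

No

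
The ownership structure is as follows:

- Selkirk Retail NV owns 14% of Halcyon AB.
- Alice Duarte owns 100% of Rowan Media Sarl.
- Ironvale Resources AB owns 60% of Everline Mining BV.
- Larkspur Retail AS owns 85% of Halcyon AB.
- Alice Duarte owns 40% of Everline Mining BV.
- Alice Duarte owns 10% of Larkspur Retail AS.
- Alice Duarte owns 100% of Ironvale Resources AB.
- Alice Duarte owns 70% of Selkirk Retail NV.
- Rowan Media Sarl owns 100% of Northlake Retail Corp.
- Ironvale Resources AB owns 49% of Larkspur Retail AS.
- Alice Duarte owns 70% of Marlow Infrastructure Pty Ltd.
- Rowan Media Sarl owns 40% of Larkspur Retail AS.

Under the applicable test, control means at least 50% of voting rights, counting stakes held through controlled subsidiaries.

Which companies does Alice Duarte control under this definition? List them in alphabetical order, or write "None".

Alice holds 70% of Selkirk, so Alice controls Selkirk.
Alice holds 100% of Ironvale, so Alice controls Ironvale.
Alice holds 100% of Rowan, so Alice controls Rowan.
Ironvale and Rowan and Alice together hold 49% + 40% + 10% = 99% of Larkspur, so Alice controls Larkspur.
Ironvale and Alice together hold 60% + 40% = 100% of Everline, so Alice controls Everline.
Selkirk and Larkspur together hold 14% + 85% = 99% of Halcyon, so Alice controls Halcyon.
Rowan holds 100% of Northlake, so Alice controls Northlake.
Alice holds 70% of Marlow, so Alice controls Marlow.

Everline Mining BV, Halcyon AB, Ironvale Resources AB, Larkspur Retail AS, Marlow Infrastructure Pty Ltd, Northlake Retail Corp, Rowan Media Sarl, Selkirk Retail NV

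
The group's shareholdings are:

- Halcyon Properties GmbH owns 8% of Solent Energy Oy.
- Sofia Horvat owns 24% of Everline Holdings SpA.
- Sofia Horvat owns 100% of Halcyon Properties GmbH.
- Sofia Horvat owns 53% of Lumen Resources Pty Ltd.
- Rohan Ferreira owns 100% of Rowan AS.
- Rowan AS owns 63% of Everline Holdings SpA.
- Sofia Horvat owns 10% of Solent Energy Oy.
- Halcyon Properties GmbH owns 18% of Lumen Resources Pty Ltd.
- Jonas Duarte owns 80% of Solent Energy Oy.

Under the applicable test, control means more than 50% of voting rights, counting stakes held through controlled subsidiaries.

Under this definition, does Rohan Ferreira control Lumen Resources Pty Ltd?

No

Rohan holds 100% of Rowan, so Rohan controls Rowan.
Rowan holds 63% of Everline, so Rohan controls Everline.
Neither Rohan nor any entity Rohan controls holds any voting interest in Lumen.
So Rohan does not control Lumen.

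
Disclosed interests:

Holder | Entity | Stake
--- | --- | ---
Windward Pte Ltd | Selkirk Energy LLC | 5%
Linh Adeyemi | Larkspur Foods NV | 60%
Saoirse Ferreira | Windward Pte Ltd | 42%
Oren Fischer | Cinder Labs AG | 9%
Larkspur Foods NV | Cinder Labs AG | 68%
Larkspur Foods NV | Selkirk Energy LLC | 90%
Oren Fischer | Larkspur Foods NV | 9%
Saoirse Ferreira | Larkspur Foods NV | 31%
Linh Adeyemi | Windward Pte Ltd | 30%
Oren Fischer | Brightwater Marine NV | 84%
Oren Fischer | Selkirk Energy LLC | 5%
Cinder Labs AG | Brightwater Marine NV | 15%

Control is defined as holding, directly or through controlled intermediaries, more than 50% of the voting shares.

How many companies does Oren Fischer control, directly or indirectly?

1

Oren holds 84% of Brightwater, so Oren controls Brightwater.
No other company's threshold is met.
Oren controls 1 company.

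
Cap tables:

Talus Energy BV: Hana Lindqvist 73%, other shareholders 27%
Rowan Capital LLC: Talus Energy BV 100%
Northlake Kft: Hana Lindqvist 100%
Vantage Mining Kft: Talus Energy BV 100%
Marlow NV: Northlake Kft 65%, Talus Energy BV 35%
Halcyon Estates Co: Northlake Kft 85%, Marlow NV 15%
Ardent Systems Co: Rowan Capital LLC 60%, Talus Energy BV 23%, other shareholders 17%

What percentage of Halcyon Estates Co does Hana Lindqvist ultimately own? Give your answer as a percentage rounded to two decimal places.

Hana reaches Halcyon along 3 paths.
Via Northlake: 100% × 85% = 85%.
Via Northlake → Marlow: 100% × 65% × 15% = 9.75%.
Via Talus → Marlow: 73% × 35% × 15% = 3.8325%.
Total: 85% + 9.75% + 3.8325% = 98.5825%.
Rounded: 98.58%.

98.58%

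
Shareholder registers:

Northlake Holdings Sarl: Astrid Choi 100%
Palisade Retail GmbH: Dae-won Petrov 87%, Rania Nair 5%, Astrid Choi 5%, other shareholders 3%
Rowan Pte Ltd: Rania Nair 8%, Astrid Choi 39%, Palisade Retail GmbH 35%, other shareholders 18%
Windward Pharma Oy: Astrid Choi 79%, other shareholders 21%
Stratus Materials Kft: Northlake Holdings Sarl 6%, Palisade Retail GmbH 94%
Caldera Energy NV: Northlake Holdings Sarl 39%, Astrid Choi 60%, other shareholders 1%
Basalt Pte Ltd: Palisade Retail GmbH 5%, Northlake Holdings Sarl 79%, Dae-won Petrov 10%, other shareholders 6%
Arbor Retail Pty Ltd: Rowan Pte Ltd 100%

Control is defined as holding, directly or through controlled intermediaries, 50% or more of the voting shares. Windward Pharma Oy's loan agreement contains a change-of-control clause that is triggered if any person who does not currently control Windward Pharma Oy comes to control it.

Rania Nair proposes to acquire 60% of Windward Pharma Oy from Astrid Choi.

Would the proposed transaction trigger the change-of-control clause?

Yes

The purchase adds only to Rania's holdings (Astrid's stake shrinks), so Rania is the only person who could newly come to control Windward.
Rania's largest direct stake is 8% in Rowan, which does not meet the threshold, so Rania controls no company.
Neither Rania nor any entity Rania controls holds any voting interest in Windward.
So before the transaction, Rania does not control Windward.
After the purchase, Rania holds 60% of Windward directly, and Astrid's stake falls to 19%.
Rania holds 60% of Windward, so Rania controls Windward.
Rania did not control Windward before and does after, so the clause is triggered.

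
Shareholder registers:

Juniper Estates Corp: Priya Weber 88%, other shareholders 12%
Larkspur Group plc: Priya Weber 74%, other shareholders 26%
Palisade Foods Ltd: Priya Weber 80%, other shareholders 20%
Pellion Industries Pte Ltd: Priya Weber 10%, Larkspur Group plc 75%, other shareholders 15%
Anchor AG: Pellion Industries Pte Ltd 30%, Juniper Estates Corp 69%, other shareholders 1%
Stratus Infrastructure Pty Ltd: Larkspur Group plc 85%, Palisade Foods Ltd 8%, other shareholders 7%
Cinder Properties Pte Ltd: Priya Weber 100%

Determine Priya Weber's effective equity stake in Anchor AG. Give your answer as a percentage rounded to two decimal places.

Priya reaches Anchor along 3 paths.
Via Pellion: 10% × 30% = 3%.
Via Larkspur → Pellion: 74% × 75% × 30% = 16.65%.
Via Juniper: 88% × 69% = 60.72%.
Total: 3% + 16.65% + 60.72% = 80.37%.

80.37%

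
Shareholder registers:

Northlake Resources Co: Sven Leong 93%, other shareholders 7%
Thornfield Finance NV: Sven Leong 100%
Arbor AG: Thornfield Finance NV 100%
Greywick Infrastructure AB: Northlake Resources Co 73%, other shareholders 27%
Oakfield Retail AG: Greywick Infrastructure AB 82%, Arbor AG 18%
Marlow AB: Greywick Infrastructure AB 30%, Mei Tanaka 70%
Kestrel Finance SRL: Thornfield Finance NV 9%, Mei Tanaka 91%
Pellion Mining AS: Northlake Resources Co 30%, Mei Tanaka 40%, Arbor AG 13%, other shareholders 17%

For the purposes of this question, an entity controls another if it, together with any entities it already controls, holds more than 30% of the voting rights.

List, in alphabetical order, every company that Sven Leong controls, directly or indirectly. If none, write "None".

Arbor AG, Greywick Infrastructure AB, Northlake Resources Co, Oakfield Retail AG, Pellion Mining AS, Thornfield Finance NV

Sven holds 93% of Northlake, so Sven controls Northlake.
Sven holds 100% of Thornfield, so Sven controls Thornfield.
Thornfield holds 100% of Arbor, so Sven controls Arbor.
Northlake holds 73% of Greywick, so Sven controls Greywick.
Greywick and Arbor together hold 82% + 18% = 100% of Oakfield, so Sven controls Oakfield.
Northlake and Arbor together hold 30% + 13% = 43% of Pellion, so Sven controls Pellion.
No other company's threshold is met.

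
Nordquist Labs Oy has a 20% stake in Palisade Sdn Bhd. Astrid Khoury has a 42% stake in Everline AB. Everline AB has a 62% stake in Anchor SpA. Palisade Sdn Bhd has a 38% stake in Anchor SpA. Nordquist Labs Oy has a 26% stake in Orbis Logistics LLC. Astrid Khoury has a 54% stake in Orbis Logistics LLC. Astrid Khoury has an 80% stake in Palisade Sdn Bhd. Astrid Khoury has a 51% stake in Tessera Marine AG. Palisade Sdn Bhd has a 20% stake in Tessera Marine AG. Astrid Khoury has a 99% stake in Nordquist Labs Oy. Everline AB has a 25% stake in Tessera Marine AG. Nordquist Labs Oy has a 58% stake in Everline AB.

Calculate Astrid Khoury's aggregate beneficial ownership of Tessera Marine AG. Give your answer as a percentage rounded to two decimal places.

Astrid reaches Tessera along 5 paths.
Direct stake: 51% = 51%.
Via Nordquist → Palisade: 99% × 20% × 20% = 3.96%.
Via Palisade: 80% × 20% = 16%.
Via Everline: 42% × 25% = 10.5%.
Via Nordquist → Everline: 99% × 58% × 25% = 14.355%.
Total: 51% + 3.96% + 16% + 10.5% + 14.355% = 95.815%.
Rounded: 95.82%.

95.82%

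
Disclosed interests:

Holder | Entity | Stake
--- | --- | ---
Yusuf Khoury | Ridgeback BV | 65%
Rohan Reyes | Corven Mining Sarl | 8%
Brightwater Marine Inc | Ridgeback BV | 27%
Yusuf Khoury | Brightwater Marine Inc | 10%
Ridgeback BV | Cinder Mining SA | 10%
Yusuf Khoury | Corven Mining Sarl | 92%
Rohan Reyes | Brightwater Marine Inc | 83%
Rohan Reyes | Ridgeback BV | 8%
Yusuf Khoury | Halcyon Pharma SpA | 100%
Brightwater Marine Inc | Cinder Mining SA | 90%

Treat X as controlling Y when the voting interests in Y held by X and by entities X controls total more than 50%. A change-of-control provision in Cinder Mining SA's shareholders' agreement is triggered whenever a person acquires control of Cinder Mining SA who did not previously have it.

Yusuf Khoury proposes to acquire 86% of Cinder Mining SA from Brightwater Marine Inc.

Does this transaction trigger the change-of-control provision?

Yes

The purchase adds only to Yusuf's holdings (Brightwater's stake shrinks), so Yusuf is the only person who could newly come to control Cinder.
Yusuf holds 100% of Halcyon, so Yusuf controls Halcyon.
Yusuf holds 92% of Corven, so Yusuf controls Corven.
Yusuf holds 65% of Ridgeback, so Yusuf controls Ridgeback.
In Cinder, Yusuf's side holds only 10%, not > 50%.
So before the transaction, Yusuf does not control Cinder.
After the purchase, Yusuf holds 86% of Cinder directly, and Brightwater's stake falls to 4%.
Ridgeback and Yusuf together hold 10% + 86% = 96% of Cinder, so Yusuf controls Cinder.
Yusuf did not control Cinder before and does after, so the clause is triggered.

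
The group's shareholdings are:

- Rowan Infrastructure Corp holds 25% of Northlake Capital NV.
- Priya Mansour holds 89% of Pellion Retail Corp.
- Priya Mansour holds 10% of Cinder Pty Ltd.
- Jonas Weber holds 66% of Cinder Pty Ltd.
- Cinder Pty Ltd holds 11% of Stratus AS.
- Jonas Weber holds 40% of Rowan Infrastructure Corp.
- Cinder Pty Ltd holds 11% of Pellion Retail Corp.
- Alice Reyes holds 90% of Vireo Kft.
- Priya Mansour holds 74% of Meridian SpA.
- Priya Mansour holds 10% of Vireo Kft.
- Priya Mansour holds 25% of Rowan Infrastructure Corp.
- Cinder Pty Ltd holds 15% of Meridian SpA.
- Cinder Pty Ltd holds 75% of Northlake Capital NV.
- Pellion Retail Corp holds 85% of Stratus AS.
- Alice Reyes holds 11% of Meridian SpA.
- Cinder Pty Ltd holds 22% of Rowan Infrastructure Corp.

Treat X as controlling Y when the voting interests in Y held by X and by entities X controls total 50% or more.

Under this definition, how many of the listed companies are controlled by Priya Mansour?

Priya holds 74% of Meridian, so Priya controls Meridian.
Priya holds 89% of Pellion, so Priya controls Pellion.
Pellion holds 85% of Stratus, so Priya controls Stratus.
No other company's threshold is met.
Priya controls 3 companies.

3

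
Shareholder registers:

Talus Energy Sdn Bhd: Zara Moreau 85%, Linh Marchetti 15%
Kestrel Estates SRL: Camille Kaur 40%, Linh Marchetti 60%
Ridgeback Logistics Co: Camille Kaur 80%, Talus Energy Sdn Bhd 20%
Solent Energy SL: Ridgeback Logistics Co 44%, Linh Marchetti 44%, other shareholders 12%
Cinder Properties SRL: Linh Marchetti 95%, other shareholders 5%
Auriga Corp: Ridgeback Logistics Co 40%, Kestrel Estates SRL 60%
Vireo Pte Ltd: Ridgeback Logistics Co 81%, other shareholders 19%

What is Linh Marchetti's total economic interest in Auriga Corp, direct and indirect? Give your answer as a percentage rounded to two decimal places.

37.20%

Linh reaches Auriga along 2 paths.
Via Talus → Ridgeback: 15% × 20% × 40% = 1.2%.
Via Kestrel: 60% × 60% = 36%.
Total: 1.2% + 36% = 37.2%.
Rounded: 37.20%.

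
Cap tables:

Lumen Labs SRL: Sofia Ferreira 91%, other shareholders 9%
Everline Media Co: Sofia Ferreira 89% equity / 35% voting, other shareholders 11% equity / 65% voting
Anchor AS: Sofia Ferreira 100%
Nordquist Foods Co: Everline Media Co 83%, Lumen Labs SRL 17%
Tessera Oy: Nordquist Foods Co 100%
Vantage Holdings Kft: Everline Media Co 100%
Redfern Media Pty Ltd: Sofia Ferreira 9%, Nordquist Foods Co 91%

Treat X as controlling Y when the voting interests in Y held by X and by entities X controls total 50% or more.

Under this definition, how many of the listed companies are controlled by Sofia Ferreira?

Sofia holds 91% of Lumen, so Sofia controls Lumen.
Sofia holds 100% of Anchor, so Sofia controls Anchor.
No other company's threshold is met.
Sofia controls 2 companies.

2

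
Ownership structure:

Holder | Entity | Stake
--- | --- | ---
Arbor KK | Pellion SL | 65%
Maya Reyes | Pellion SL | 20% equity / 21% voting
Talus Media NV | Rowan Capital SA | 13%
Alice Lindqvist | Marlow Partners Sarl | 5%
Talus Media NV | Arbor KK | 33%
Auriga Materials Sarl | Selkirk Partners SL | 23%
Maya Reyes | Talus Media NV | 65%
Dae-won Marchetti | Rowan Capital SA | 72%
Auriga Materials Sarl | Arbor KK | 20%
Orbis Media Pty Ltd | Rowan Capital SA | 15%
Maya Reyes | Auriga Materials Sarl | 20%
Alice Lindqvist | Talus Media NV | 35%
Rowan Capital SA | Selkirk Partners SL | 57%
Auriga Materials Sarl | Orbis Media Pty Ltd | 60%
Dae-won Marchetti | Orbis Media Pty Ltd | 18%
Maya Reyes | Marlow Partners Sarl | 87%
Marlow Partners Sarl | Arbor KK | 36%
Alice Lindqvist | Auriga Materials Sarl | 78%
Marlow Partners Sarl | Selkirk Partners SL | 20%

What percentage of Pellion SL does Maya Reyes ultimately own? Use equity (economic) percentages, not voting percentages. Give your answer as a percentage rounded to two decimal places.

56.90%

Maya reaches Pellion along 4 paths.
Direct stake: 20% = 20%.
Via Talus → Arbor: 65% × 33% × 65% = 13.9425%.
Via Marlow → Arbor: 87% × 36% × 65% = 20.358%.
Via Auriga → Arbor: 20% × 20% × 65% = 2.6%.
Total: 20% + 13.9425% + 20.358% + 2.6% = 56.9005%.
Rounded: 56.90%.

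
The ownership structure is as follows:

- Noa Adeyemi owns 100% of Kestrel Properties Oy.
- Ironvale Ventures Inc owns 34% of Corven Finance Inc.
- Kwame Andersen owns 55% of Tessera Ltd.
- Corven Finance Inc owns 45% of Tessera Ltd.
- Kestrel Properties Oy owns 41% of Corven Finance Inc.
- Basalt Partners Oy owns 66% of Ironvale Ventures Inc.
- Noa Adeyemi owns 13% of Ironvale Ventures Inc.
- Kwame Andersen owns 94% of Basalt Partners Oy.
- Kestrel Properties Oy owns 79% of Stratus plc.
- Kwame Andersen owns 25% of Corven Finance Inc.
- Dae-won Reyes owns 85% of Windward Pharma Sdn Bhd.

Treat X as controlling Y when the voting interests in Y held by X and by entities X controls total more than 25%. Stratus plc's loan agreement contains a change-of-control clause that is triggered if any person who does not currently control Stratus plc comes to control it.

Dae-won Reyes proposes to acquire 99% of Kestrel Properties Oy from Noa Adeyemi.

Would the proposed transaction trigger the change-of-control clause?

The purchase adds only to Dae-won's holdings (Noa's stake shrinks), so Dae-won is the only person who could newly come to control Stratus.
Dae-won holds 85% of Windward, so Dae-won controls Windward.
Neither Dae-won nor any entity Dae-won controls holds any voting interest in Stratus.
So before the transaction, Dae-won does not control Stratus.
After the purchase, Dae-won holds 99% of Kestrel directly, and Noa's stake falls to 1%.
Dae-won holds 99% of Kestrel, so Dae-won controls Kestrel.
Kestrel holds 79% of Stratus, so Dae-won controls Stratus.
Dae-won did not control Stratus before and does after, so the clause is triggered.

Yes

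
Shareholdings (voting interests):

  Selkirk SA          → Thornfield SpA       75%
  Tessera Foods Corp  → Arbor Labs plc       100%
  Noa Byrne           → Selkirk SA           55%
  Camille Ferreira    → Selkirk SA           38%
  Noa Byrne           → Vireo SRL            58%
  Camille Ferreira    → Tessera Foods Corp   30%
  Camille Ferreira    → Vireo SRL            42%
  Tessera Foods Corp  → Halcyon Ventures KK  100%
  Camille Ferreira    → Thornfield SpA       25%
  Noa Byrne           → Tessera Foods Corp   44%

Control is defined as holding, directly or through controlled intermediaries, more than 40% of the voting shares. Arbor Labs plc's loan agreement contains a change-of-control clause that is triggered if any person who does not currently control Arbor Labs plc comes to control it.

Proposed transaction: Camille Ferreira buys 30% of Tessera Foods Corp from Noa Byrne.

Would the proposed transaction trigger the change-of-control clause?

Yes

The purchase adds only to Camille's holdings (Noa's stake shrinks), so Camille is the only person who could newly come to control Arbor.
Camille holds 42% of Vireo, so Camille controls Vireo.
Neither Camille nor any entity Camille controls holds any voting interest in Arbor.
So before the transaction, Camille does not control Arbor.
After the purchase, Camille's direct stake in Tessera rises to 30% + 30% = 60%, and Noa's stake falls to 14%.
Camille holds 60% of Tessera, so Camille controls Tessera.
Tessera holds 100% of Arbor, so Camille controls Arbor.
Camille did not control Arbor before and does after, so the clause is triggered.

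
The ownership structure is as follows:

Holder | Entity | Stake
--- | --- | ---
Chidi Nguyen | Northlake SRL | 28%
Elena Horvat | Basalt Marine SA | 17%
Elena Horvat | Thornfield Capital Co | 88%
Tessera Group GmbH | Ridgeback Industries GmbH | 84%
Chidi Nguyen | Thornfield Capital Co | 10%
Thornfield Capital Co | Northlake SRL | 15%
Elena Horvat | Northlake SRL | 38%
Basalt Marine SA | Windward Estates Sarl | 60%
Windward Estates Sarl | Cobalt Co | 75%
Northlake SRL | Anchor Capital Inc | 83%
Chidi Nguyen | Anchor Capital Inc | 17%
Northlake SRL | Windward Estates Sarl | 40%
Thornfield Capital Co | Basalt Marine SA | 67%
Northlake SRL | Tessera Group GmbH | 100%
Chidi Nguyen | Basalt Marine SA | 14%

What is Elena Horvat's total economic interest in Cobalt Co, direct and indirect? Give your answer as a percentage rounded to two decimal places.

49.54%

Elena reaches Cobalt along 4 paths.
Via Thornfield → Basalt → Windward: 88% × 67% × 60% × 75% = 26.532%.
Via Basalt → Windward: 17% × 60% × 75% = 7.65%.
Via Thornfield → Northlake → Windward: 88% × 15% × 40% × 75% = 3.96%.
Via Northlake → Windward: 38% × 40% × 75% = 11.4%.
Total: 26.532% + 7.65% + 3.96% + 11.4% = 49.542%.
Rounded: 49.54%.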